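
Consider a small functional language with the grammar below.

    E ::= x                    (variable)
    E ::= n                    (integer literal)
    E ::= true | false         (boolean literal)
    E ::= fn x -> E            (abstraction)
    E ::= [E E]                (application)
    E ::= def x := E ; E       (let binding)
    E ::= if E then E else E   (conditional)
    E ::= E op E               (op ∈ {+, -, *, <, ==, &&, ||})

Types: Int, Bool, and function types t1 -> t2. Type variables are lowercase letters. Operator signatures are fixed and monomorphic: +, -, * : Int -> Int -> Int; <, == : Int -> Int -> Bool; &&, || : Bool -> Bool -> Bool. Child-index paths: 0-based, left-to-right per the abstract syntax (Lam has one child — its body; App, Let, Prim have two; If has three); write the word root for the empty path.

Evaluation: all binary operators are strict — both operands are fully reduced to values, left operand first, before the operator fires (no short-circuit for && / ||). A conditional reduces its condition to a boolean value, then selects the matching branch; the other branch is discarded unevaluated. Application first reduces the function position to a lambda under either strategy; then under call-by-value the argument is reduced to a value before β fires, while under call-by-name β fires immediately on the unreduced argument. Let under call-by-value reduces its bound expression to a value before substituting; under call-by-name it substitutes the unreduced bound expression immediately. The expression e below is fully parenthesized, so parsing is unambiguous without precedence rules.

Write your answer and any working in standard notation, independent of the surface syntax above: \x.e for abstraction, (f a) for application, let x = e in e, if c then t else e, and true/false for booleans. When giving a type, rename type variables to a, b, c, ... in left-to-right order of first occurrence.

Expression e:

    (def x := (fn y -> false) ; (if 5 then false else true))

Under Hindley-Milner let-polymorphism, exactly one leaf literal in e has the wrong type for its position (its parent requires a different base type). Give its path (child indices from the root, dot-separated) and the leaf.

Working:
\y._ : a -> Bool
let x : forall. a -> Bool
  unify Int ~ Bool
  FAIL: mismatch Int ~ Bool

Answer: 1.0 : 5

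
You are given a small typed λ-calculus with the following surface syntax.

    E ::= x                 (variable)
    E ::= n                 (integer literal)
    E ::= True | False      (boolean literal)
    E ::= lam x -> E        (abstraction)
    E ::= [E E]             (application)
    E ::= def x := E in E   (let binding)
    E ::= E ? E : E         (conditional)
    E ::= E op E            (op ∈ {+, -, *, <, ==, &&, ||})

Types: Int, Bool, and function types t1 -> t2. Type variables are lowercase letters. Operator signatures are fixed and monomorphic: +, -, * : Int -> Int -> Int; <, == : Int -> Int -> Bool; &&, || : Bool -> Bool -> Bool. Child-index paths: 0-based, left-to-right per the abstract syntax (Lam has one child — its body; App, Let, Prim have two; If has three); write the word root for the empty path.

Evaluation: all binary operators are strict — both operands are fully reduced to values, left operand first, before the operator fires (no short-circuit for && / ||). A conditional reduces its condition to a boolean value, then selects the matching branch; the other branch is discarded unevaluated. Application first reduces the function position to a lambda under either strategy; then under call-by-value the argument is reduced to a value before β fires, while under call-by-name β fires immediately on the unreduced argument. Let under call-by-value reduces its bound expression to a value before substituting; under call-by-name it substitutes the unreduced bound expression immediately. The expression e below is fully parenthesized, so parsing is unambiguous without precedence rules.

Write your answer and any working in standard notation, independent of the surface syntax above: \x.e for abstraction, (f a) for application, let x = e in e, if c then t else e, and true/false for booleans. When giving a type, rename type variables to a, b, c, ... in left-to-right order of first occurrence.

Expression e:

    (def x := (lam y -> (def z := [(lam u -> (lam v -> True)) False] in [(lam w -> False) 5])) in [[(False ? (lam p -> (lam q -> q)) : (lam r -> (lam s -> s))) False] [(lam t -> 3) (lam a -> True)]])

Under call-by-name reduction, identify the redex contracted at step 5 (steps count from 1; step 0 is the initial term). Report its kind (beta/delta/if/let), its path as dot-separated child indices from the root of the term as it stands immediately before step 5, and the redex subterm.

Answer: beta at root : ((\t.3) (\a.true))

Derivation:
step 0: (let x = (\y.(let z = ((\u.(\v.true)) false) in ((\w.false) 5))) in (((if false then (\p.(\q.q)) else (\r.(\s.s))) false) ((\t.3) (\a.true))))
step 1: [let@root] (((if false then (\p.(\q.q)) else (\r.(\s.s))) false) ((\t.3) (\a.true)))
step 2: [if@0.0] (((\r.(\s.s)) false) ((\t.3) (\a.true)))
step 3: [beta@0] ((\s.s) ((\t.3) (\a.true)))
step 4: [beta@root] ((\t.3) (\a.true))
step 5: [beta@root] 3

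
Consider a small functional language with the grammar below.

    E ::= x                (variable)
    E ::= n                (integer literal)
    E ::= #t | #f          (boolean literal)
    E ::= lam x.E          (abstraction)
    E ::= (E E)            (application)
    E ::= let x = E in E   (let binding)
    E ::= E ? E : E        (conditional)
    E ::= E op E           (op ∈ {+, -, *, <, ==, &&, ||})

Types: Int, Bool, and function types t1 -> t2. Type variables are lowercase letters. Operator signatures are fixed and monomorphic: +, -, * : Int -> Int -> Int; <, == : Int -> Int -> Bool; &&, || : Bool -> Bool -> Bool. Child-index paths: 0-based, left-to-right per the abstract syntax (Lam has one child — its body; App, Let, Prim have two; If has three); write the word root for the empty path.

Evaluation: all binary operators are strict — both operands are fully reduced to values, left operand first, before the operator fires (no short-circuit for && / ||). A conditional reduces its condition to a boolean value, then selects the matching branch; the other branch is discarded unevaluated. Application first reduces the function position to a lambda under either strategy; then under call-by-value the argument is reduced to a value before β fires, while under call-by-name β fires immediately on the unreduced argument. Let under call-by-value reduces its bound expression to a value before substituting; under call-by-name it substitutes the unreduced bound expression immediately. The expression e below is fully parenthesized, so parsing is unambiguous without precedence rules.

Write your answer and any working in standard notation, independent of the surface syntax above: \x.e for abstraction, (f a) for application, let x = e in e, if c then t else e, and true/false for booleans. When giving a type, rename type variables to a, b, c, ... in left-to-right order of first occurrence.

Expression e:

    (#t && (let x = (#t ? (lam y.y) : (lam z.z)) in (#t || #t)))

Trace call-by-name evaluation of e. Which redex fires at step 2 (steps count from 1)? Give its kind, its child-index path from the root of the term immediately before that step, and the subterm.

Answer: delta at 1 : (true || true)

Working:
step 0: (true && (let x = (if true then (\y.y) else (\z.z)) in (true || true)))
step 1: [let@1] (true && (true || true))
step 2: [delta@1] (true && true)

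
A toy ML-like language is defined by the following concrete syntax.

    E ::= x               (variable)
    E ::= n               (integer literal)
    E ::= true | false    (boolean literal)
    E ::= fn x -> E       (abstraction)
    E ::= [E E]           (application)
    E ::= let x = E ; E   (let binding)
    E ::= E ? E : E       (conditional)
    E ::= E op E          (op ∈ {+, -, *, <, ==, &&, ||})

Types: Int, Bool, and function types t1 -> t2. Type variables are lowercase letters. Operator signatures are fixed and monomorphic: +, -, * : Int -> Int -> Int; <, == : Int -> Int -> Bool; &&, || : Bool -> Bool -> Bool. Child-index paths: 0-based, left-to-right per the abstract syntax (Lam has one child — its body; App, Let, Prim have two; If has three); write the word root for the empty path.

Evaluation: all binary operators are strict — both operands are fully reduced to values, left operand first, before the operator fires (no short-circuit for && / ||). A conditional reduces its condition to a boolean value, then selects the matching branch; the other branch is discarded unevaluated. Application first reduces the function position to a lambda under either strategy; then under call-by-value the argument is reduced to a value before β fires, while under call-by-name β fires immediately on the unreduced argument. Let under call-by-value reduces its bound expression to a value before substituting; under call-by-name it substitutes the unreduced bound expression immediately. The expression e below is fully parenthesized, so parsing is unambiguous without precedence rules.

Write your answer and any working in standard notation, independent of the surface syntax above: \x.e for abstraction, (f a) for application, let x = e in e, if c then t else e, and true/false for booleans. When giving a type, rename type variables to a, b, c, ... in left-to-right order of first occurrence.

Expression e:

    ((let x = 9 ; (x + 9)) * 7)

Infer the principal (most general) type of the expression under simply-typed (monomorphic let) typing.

Trace:
let x : Int
x : Int
  unify Int ~ Int
  unify Int ~ Int
  unify Int ~ Int
  unify Int ~ Int

Answer: Int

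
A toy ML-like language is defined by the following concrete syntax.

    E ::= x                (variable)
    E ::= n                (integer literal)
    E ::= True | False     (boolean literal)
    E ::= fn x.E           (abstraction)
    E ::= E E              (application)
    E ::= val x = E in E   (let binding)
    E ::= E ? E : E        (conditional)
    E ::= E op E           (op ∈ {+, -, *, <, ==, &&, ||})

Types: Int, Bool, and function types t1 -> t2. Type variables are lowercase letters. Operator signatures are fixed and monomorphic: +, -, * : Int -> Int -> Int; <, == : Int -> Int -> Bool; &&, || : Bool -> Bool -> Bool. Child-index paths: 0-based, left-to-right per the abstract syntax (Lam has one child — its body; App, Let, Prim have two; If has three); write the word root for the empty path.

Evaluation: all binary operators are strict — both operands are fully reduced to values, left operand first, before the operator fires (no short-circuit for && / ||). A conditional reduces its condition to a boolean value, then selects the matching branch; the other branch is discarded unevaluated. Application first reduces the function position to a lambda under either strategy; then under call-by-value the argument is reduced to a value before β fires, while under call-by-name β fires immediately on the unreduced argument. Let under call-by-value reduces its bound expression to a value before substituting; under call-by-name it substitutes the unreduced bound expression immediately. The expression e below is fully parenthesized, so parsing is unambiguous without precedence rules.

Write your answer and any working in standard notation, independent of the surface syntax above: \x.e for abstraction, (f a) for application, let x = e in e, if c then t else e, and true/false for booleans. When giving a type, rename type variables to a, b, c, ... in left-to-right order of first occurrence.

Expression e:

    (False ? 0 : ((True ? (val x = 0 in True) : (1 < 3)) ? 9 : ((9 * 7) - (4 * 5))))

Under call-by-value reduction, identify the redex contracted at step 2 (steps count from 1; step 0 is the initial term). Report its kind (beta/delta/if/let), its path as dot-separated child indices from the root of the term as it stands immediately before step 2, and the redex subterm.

Trace:
step 0: (if false then 0 else (if (if true then (let x = 0 in true) else (1 < 3)) then 9 else ((9 * 7) - (4 * 5))))
step 1: [if@root] (if (if true then (let x = 0 in true) else (1 < 3)) then 9 else ((9 * 7) - (4 * 5)))
step 2: [if@0] (if (let x = 0 in true) then 9 else ((9 * 7) - (4 * 5)))

Answer: if at 0 : (if true then (let x = 0 in true) else (1 < 3))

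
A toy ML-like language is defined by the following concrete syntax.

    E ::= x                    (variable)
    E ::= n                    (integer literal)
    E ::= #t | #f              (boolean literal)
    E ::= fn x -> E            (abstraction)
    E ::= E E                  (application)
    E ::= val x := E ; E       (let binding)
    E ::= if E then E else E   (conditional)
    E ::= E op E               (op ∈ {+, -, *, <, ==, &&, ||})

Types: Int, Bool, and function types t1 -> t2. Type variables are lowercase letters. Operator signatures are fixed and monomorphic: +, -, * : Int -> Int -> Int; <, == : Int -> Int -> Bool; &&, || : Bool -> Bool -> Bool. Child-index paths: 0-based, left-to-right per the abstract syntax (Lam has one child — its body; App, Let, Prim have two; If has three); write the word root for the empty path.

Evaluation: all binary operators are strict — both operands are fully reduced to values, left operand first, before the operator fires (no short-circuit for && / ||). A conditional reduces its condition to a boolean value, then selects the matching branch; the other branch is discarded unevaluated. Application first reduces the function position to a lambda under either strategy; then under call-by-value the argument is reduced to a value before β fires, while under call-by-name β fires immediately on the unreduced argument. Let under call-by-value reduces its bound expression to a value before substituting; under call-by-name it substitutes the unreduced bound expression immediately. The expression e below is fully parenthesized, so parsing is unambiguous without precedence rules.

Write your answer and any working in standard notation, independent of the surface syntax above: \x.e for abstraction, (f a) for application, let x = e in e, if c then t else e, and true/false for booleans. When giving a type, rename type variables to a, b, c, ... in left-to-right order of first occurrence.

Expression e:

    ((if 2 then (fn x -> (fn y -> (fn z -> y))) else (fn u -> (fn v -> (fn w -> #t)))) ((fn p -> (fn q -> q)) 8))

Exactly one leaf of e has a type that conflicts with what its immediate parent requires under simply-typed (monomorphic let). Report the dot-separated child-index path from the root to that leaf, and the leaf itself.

Derivation:
  unify Int ~ Bool
  FAIL: mismatch Int ~ Bool

Answer: 0.0 : 2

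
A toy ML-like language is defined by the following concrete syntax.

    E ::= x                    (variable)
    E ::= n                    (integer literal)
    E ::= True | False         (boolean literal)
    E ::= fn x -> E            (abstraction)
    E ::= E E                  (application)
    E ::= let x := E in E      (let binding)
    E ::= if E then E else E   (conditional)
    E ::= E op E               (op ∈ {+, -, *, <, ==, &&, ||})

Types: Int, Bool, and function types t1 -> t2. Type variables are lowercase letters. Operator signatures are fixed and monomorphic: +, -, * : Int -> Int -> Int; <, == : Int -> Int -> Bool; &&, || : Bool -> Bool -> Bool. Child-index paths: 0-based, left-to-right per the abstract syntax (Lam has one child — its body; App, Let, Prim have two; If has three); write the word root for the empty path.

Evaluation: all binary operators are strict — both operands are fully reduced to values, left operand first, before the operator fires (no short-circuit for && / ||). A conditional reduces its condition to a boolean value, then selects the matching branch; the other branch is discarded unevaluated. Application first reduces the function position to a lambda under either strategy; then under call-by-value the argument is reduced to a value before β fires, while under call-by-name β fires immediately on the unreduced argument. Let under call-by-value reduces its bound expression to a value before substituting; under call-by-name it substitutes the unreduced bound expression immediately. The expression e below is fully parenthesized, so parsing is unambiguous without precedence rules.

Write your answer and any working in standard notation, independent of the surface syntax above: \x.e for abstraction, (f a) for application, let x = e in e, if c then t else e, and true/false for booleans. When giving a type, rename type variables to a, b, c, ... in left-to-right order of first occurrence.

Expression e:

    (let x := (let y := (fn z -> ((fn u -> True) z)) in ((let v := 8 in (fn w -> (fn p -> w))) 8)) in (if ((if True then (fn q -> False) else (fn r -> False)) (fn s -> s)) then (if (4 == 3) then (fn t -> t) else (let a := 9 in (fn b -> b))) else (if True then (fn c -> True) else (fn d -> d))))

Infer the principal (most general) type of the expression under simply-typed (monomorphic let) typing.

Derivation:
\u._ : b -> Bool
z : a
  unify b -> Bool ~ a -> c
  unify b ~ a
  unify Bool ~ c
_ _ : Bool
\z._ : a -> Bool
let y : a -> Bool
let v : Int
w : d
\p._ : e -> d
\w._ : d -> e -> d
  unify d -> e -> d ~ Int -> f
  unify d ~ Int
  unify e -> Int ~ f
_ _ : e -> Int
let x : e -> Int
  unify Bool ~ Bool
\q._ : g -> Bool
\r._ : h -> Bool
  unify g -> Bool ~ h -> Bool
  unify g ~ h
  unify Bool ~ Bool
s : i
\s._ : i -> i
  unify h -> Bool ~ (i -> i) -> j
  unify h ~ i -> i
  unify Bool ~ j
_ _ : Bool
  unify Bool ~ Bool
  unify Int ~ Int
  unify Int ~ Int
  unify Bool ~ Bool
t : k
\t._ : k -> k
let a : Int
b : l
\b._ : l -> l
  unify k -> k ~ l -> l
  unify k ~ l
  unify l ~ l
  unify Bool ~ Bool
\c._ : m -> Bool
d : n
\d._ : n -> n
  unify m -> Bool ~ n -> n
  unify m ~ n
  unify Bool ~ n
  unify l -> l ~ Bool -> Bool
  unify l ~ Bool
  unify Bool ~ Bool

Answer: Bool -> Bool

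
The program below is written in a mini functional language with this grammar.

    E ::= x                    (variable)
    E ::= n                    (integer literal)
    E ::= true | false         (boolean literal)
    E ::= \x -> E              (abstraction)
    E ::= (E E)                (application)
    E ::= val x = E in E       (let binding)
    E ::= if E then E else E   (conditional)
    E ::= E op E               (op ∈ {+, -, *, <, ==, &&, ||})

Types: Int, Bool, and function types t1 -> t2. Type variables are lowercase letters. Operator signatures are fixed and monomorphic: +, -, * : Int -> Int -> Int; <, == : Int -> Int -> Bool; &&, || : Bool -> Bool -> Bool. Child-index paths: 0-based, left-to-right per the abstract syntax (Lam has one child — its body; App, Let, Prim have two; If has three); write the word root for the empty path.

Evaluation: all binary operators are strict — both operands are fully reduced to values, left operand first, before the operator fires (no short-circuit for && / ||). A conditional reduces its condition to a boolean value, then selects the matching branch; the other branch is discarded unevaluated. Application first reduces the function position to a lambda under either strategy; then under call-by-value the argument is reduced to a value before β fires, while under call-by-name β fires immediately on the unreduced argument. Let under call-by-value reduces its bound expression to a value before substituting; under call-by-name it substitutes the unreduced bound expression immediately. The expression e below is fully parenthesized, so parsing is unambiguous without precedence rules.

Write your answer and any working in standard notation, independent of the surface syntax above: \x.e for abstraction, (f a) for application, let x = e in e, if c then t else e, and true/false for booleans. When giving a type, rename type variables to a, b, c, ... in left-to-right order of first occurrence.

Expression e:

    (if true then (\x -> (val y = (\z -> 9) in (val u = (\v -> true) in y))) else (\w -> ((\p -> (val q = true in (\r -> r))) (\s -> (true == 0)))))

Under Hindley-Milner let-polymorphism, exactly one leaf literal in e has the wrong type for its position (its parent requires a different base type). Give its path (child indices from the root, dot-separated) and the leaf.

Trace:
  unify Bool ~ Bool
\z._ : b -> Int
let y : forall. b -> Int
\v._ : c -> Bool
let u : forall. c -> Bool
y : d -> Int
\x._ : a -> d -> Int
let q : Bool
r : g
\r._ : g -> g
\p._ : f -> g -> g
  unify Bool ~ Int
  FAIL: mismatch Bool ~ Int

Answer: 2.0.1.0.0 : true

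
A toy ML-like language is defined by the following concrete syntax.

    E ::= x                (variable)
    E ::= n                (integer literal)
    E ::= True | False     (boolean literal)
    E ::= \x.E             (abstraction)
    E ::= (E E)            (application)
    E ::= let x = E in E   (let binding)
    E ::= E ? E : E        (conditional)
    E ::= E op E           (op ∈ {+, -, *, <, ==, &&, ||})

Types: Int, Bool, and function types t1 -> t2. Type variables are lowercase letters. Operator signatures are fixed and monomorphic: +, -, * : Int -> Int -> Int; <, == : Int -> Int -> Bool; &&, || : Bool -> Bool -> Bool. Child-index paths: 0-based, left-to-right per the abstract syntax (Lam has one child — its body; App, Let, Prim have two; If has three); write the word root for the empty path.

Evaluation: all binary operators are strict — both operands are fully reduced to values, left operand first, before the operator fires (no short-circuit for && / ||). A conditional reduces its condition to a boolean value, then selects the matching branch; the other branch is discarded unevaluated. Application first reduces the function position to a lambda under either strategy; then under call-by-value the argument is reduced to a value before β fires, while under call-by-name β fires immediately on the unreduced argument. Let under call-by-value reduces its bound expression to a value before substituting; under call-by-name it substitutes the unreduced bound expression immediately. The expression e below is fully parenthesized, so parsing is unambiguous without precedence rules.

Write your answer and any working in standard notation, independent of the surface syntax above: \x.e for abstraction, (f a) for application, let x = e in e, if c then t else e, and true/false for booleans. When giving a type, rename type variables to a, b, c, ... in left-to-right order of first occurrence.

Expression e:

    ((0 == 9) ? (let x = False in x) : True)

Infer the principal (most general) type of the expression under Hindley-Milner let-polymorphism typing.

Answer: Bool

Derivation:
  unify Int ~ Int
  unify Int ~ Int
  unify Bool ~ Bool
let x : Bool
x : Bool
  unify Bool ~ Bool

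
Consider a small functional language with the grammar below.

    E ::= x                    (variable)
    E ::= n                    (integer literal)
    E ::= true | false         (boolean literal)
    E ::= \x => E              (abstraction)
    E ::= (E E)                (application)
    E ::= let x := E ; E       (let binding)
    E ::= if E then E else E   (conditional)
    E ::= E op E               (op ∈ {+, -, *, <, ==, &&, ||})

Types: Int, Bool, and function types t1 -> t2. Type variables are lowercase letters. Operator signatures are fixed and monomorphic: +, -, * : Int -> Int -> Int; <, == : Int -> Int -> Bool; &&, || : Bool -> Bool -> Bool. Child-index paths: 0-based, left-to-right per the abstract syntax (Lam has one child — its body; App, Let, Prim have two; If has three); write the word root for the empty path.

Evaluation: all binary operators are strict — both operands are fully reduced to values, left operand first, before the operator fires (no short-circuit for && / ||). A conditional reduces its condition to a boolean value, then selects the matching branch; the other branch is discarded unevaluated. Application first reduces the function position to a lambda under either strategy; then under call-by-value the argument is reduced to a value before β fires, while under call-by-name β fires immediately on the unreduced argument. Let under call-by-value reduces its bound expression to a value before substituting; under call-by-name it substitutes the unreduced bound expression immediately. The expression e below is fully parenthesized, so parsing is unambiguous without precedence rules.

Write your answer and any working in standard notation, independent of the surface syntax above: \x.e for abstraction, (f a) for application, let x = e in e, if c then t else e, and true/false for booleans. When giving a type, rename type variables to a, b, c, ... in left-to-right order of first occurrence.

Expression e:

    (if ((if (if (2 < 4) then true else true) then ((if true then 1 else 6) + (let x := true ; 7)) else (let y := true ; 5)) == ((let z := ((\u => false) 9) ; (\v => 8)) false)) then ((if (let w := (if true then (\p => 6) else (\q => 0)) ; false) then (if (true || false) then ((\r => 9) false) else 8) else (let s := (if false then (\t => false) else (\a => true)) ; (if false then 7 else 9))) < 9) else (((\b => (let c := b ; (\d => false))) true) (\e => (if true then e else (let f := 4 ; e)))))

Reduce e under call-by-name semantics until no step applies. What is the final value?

Answer: false

Derivation:
step 0: (if ((if (if (2 < 4) then true else true) then ((if true then 1 else 6) + (let x = true in 7)) else (let y = true in 5)) == ((let z = ((\u.false) 9) in (\v.8)) false)) then ((if (let w = (if true then (\p.6) else (\q.0)) in false) then (if (true || false) then ((\r.9) false) else 8) else (let s = (if false then (\t.false) else (\a.true)) in (if false then 7 else 9))) < 9) else (((\b.(let c = b in (\d.false))) true) (\e.(if true then e else (let f = 4 in e)))))
step 1: [delta@0.0.0.0] (if ((if (if true then true else true) then ((if true then 1 else 6) + (let x = true in 7)) else (let y = true in 5)) == ((let z = ((\u.false) 9) in (\v.8)) false)) then ((if (let w = (if true then (\p.6) else (\q.0)) in false) then (if (true || false) then ((\r.9) false) else 8) else (let s = (if false then (\t.false) else (\a.true)) in (if false then 7 else 9))) < 9) else (((\b.(let c = b in (\d.false))) true) (\e.(if true then e else (let f = 4 in e)))))
step 2: [if@0.0.0] (if ((if true then ((if true then 1 else 6) + (let x = true in 7)) else (let y = true in 5)) == ((let z = ((\u.false) 9) in (\v.8)) false)) then ((if (let w = (if true then (\p.6) else (\q.0)) in false) then (if (true || false) then ((\r.9) false) else 8) else (let s = (if false then (\t.false) else (\a.true)) in (if false then 7 else 9))) < 9) else (((\b.(let c = b in (\d.false))) true) (\e.(if true then e else (let f = 4 in e)))))
step 3: [if@0.0] (if (((if true then 1 else 6) + (let x = true in 7)) == ((let z = ((\u.false) 9) in (\v.8)) false)) then ((if (let w = (if true then (\p.6) else (\q.0)) in false) then (if (true || false) then ((\r.9) false) else 8) else (let s = (if false then (\t.false) else (\a.true)) in (if false then 7 else 9))) < 9) else (((\b.(let c = b in (\d.false))) true) (\e.(if true then e else (let f = 4 in e)))))
step 4: [if@0.0.0] (if ((1 + (let x = true in 7)) == ((let z = ((\u.false) 9) in (\v.8)) false)) then ((if (let w = (if true then (\p.6) else (\q.0)) in false) then (if (true || false) then ((\r.9) false) else 8) else (let s = (if false then (\t.false) else (\a.true)) in (if false then 7 else 9))) < 9) else (((\b.(let c = b in (\d.false))) true) (\e.(if true then e else (let f = 4 in e)))))
step 5: [let@0.0.1] (if ((1 + 7) == ((let z = ((\u.false) 9) in (\v.8)) false)) then ((if (let w = (if true then (\p.6) else (\q.0)) in false) then (if (true || false) then ((\r.9) false) else 8) else (let s = (if false then (\t.false) else (\a.true)) in (if false then 7 else 9))) < 9) else (((\b.(let c = b in (\d.false))) true) (\e.(if true then e else (let f = 4 in e)))))
step 6: [delta@0.0] (if (8 == ((let z = ((\u.false) 9) in (\v.8)) false)) then ((if (let w = (if true then (\p.6) else (\q.0)) in false) then (if (true || false) then ((\r.9) false) else 8) else (let s = (if false then (\t.false) else (\a.true)) in (if false then 7 else 9))) < 9) else (((\b.(let c = b in (\d.false))) true) (\e.(if true then e else (let f = 4 in e)))))
step 7: [let@0.1.0] (if (8 == ((\v.8) false)) then ((if (let w = (if true then (\p.6) else (\q.0)) in false) then (if (true || false) then ((\r.9) false) else 8) else (let s = (if false then (\t.false) else (\a.true)) in (if false then 7 else 9))) < 9) else (((\b.(let c = b in (\d.false))) true) (\e.(if true then e else (let f = 4 in e)))))
step 8: [beta@0.1] (if (8 == 8) then ((if (let w = (if true then (\p.6) else (\q.0)) in false) then (if (true || false) then ((\r.9) false) else 8) else (let s = (if false then (\t.false) else (\a.true)) in (if false then 7 else 9))) < 9) else (((\b.(let c = b in (\d.false))) true) (\e.(if true then e else (let f = 4 in e)))))
step 9: [delta@0] (if true then ((if (let w = (if true then (\p.6) else (\q.0)) in false) then (if (true || false) then ((\r.9) false) else 8) else (let s = (if false then (\t.false) else (\a.true)) in (if false then 7 else 9))) < 9) else (((\b.(let c = b in (\d.false))) true) (\e.(if true then e else (let f = 4 in e)))))
step 10: [if@root] ((if (let w = (if true then (\p.6) else (\q.0)) in false) then (if (true || false) then ((\r.9) false) else 8) else (let s = (if false then (\t.false) else (\a.true)) in (if false then 7 else 9))) < 9)
step 11: [let@0.0] ((if false then (if (true || false) then ((\r.9) false) else 8) else (let s = (if false then (\t.false) else (\a.true)) in (if false then 7 else 9))) < 9)
step 12: [if@0] ((let s = (if false then (\t.false) else (\a.true)) in (if false then 7 else 9)) < 9)
step 13: [let@0] ((if false then 7 else 9) < 9)
step 14: [if@0] (9 < 9)
step 15: [delta@root] false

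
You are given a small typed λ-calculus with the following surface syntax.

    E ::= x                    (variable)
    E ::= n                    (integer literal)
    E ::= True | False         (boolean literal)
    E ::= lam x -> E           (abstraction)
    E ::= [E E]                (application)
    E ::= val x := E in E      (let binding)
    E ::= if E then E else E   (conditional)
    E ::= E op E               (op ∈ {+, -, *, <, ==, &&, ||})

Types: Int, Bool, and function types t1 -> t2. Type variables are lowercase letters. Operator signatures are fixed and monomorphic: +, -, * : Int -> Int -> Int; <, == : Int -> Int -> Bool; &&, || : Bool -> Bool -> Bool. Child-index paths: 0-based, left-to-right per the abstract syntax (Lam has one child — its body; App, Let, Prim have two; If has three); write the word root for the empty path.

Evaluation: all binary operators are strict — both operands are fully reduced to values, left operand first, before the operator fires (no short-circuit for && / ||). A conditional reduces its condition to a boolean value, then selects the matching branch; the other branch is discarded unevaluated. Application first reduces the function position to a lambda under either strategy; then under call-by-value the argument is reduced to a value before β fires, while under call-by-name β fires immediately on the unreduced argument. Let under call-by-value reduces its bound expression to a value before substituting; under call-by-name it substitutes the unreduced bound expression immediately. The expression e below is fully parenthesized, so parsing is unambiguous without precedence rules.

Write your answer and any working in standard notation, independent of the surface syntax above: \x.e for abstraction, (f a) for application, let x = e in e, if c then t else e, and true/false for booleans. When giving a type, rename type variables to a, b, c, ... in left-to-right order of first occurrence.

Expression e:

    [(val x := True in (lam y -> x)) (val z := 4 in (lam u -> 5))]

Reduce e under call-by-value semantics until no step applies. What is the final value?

Answer: true

Working:
step 0: ((let x = true in (\y.x)) (let z = 4 in (\u.5)))
step 1: [let@0] ((\y.true) (let z = 4 in (\u.5)))
step 2: [let@1] ((\y.true) (\u.5))
step 3: [beta@root] true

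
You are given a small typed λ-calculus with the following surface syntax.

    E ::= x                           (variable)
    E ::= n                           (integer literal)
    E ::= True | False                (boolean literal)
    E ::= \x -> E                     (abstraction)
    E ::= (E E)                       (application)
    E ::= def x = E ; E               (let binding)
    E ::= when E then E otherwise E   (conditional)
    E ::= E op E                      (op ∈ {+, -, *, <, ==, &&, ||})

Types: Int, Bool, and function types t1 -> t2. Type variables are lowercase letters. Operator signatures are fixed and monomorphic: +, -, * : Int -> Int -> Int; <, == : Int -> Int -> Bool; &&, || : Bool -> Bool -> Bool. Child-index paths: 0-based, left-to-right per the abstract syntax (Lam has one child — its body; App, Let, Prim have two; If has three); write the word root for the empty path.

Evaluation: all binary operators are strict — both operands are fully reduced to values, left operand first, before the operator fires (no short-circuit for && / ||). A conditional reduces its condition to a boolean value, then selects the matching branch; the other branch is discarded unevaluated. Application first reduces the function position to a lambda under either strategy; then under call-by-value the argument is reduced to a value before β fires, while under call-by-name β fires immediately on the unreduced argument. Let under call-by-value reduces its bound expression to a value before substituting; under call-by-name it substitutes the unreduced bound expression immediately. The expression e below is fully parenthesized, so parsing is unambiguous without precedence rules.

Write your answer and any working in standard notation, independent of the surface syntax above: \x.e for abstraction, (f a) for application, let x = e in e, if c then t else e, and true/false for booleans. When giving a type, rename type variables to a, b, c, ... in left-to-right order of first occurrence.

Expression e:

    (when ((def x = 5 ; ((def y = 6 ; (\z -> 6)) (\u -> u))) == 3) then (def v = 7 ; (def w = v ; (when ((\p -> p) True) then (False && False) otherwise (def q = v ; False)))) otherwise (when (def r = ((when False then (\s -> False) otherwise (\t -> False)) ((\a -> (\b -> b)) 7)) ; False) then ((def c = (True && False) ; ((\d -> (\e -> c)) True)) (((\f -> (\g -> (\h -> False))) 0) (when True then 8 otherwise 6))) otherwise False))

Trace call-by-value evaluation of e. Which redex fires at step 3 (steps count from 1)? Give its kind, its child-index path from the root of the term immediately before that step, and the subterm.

Answer: beta at 0.0 : ((\z.6) (\u.u))

Derivation:
step 0: (if ((let x = 5 in ((let y = 6 in (\z.6)) (\u.u))) == 3) then (let v = 7 in (let w = v in (if ((\p.p) true) then (false && false) else (let q = v in false)))) else (if (let r = ((if false then (\s.false) else (\t.false)) ((\a.(\b.b)) 7)) in false) then ((let c = (true && false) in ((\d.(\e.c)) true)) (((\f.(\g.(\h.false))) 0) (if true then 8 else 6))) else false))
step 1: [let@0.0] (if (((let y = 6 in (\z.6)) (\u.u)) == 3) then (let v = 7 in (let w = v in (if ((\p.p) true) then (false && false) else (let q = v in false)))) else (if (let r = ((if false then (\s.false) else (\t.false)) ((\a.(\b.b)) 7)) in false) then ((let c = (true && false) in ((\d.(\e.c)) true)) (((\f.(\g.(\h.false))) 0) (if true then 8 else 6))) else false))
step 2: [let@0.0.0] (if (((\z.6) (\u.u)) == 3) then (let v = 7 in (let w = v in (if ((\p.p) true) then (false && false) else (let q = v in false)))) else (if (let r = ((if false then (\s.false) else (\t.false)) ((\a.(\b.b)) 7)) in false) then ((let c = (true && false) in ((\d.(\e.c)) true)) (((\f.(\g.(\h.false))) 0) (if true then 8 else 6))) else false))
step 3: [beta@0.0] (if (6 == 3) then (let v = 7 in (let w = v in (if ((\p.p) true) then (false && false) else (let q = v in false)))) else (if (let r = ((if false then (\s.false) else (\t.false)) ((\a.(\b.b)) 7)) in false) then ((let c = (true && false) in ((\d.(\e.c)) true)) (((\f.(\g.(\h.false))) 0) (if true then 8 else 6))) else false))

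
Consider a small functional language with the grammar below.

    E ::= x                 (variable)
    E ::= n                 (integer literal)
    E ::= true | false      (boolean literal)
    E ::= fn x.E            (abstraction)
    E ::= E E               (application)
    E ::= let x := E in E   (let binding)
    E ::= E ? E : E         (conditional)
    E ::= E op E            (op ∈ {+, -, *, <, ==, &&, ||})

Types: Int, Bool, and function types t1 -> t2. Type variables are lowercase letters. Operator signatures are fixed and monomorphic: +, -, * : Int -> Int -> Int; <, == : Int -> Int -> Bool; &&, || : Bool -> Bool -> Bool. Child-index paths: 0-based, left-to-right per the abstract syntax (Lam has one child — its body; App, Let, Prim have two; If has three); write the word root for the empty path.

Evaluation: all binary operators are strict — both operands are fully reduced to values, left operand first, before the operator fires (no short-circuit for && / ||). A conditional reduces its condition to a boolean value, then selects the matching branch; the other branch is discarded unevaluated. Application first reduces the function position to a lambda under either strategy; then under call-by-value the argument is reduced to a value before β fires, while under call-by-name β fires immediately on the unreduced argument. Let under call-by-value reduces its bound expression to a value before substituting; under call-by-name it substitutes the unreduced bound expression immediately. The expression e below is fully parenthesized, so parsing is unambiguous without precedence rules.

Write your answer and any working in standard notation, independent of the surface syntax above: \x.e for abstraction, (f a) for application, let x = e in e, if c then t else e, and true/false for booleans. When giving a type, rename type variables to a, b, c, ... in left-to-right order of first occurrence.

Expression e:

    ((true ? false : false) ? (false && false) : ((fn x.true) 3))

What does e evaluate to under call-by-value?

Answer: true

Working:
step 0: (if (if true then false else false) then (false && false) else ((\x.true) 3))
step 1: [if@0] (if false then (false && false) else ((\x.true) 3))
step 2: [if@root] ((\x.true) 3)
step 3: [beta@root] true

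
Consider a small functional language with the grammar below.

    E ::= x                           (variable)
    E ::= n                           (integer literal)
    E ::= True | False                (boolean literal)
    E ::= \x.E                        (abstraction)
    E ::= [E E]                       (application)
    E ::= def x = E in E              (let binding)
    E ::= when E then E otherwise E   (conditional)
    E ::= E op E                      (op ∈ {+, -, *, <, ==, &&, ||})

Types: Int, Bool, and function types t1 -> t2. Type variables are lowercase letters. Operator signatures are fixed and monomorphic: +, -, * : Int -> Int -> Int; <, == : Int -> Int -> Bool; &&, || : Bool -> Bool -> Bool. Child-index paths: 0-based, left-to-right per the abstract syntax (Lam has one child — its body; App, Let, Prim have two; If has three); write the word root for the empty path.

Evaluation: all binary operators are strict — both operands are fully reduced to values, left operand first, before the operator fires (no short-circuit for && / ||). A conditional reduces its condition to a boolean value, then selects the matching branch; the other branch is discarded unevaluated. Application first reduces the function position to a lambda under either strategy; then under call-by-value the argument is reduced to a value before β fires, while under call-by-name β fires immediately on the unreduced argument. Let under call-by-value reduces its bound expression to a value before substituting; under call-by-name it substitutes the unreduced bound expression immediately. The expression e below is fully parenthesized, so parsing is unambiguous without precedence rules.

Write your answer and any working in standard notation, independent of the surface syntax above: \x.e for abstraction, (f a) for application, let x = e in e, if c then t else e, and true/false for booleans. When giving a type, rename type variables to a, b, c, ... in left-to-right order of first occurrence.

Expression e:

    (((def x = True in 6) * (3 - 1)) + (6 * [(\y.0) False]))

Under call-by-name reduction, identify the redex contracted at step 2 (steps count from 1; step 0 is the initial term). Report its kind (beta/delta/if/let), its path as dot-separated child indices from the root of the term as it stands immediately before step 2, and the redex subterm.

Answer: delta at 0.1 : (3 - 1)

Derivation:
step 0: (((let x = true in 6) * (3 - 1)) + (6 * ((\y.0) false)))
step 1: [let@0.0] ((6 * (3 - 1)) + (6 * ((\y.0) false)))
step 2: [delta@0.1] ((6 * 2) + (6 * ((\y.0) false)))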